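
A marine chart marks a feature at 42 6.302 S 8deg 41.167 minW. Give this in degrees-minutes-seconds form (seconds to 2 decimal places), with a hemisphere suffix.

Latitude: 6.30200′ → 6′ and 0.30200 × 60 = 18.1200″
Longitude: fractional minutes 0.16700 × 60 = 10.0200″

42°06′18.12″ S, 8°41′10.02″ W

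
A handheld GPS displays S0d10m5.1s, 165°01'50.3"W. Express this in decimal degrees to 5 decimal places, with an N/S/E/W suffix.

0.16808° S, 165.03064° W

φ: 0° + 10/60 + 5.1/3600 = 0 + 0.166667 + 0.001417 = 0.168083
λ: 165° + 1/60 + 50.3/3600 = 165 + 0.016667 + 0.013972 = 165.030639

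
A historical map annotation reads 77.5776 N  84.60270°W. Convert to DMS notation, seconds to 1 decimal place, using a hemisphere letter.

77°34′39.4″ N, 84°36′9.7″ W

Lat: whole degrees 77; 34.65600′ → 34′ and 39.360″
λ: whole degrees 84; 36.16200′ → 36′ and 9.720″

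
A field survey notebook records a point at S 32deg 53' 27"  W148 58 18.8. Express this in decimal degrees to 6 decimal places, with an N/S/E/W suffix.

32.890833° S, 148.971889° W

Latitude: 32 + 53/60 + 27/3600 = 32.8908333
Lon: 148 + 58/60 + 18.8/3600 = 148.9718889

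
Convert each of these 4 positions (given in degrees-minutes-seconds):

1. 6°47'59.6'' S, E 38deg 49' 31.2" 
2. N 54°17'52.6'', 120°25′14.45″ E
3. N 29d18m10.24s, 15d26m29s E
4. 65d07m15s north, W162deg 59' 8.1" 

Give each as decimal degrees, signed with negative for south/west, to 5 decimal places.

1. -6.79989, 38.82533
2. 54.29794, 120.42068
3. 29.30284, 15.44139
4. 65.12083, -162.98558

Point 1:
  Lat: 6° + 47/60 + 59.6/3600 = 6 + 0.783333 + 0.016556 = 6.799889
  S ⇒ negate
  Lon: 38 + 49/60 + 31.2/3600 = 38.825333
  E ⇒ keep positive
Point 2:
  Latitude: 54 + 17/60 + 52.6/3600 = 54.297944
  N ⇒ keep positive
  Lon: 25′ + 14.45″ = 25.24083′; 120 + 25.24083/60 = 120.420681
  E → positive
Point 3:
  Latitude: 18′ + 10.24″ = 18.17067′; 29 + 18.17067/60 = 29.302844
  N ⇒ keep positive
  λ: 15 + 26/60 + 29/3600 = 15.441389
  E → positive
Point 4:
  Lat: 65 + 7/60 + 15/3600 = 65.120833
  N ⇒ keep positive
  Lon: 162° + 59/60 + 8.1/3600 = 162 + 0.983333 + 0.002250 = 162.985583
  W ⇒ negate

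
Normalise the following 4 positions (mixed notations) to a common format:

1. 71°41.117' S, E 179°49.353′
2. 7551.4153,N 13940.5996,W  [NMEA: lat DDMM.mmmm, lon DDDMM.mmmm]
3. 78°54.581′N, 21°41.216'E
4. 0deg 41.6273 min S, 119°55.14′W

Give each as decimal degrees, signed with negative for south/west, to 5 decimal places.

Point 1:
  Lat: 71 + 41.117/60 = 71.685283
  S → negative
  Lon: 179 + 49.353/60 = 179.822550
  E ⇒ keep positive
Point 2:
  Latitude: degrees = first 2 digits = 75, minutes = 51.4153; 75 + 51.4153/60 = 75.856922
  N ⇒ keep positive
  Lon: degrees = first 3 digits = 139, minutes = 40.5996; 139 + 40.5996/60 = 139.676660
  hemisphere W, so the sign is −
Point 3:
  Latitude: 54.581′ = 0.909683°; total 78.909683
  N ⇒ keep positive
  Lon: 21 + 41.216/60 = 21.686933
  E → positive
Point 4:
  Lat: 41.6273′ = 0.693788°; total 0.693788
  S ⇒ negate
  Lon: 55.14′ = 0.919000°; total 119.919000
  W ⇒ negate

1. -71.68528, 179.82255
2. 75.85692, -139.67666
3. 78.90968, 21.68693
4. -0.69379, -119.91900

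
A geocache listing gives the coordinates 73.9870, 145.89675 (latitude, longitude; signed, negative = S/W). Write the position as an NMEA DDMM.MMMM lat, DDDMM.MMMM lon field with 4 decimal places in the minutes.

Lat: 73° + 0.987000 × 60 = 73° 59.220000′
Longitude: 145° + 0.896750 × 60 = 145° 53.805000′

7359.2200,N / 14553.8050,E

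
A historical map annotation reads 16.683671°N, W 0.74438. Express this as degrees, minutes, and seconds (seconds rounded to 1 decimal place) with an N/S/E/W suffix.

16°41′1.2″ N, 0°44′39.8″ W

Latitude: whole degrees 16; 41.02026′ → 41′ and 1.216″
Longitude: 0.744380° → 44.66280′; 0.66280 × 60 = 39.768″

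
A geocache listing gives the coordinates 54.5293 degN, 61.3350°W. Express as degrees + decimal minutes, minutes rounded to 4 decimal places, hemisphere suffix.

54° 31.7580′ N, 61° 20.1000′ W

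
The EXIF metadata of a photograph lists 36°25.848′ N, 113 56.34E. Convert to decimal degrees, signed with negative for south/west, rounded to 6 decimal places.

36.430800, 113.939000

Latitude: 25.848′ = 0.430800°; total 36.4308000
N ⇒ keep positive
Lon: 113 + 56.34/60 = 113.9390000
E → positive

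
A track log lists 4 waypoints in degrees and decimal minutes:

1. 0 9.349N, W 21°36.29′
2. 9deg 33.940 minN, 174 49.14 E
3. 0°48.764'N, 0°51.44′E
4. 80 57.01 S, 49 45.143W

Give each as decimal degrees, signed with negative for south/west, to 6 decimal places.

1. 0.155817, -21.604833
2. 9.565667, 174.819000
3. 0.812733, 0.857333
4. -80.950167, -49.752383

Point 1:
  Latitude: 0 + 9.349/60 = 0.1558167
  N → positive
  Lon: 21 + 36.29/60 = 21.6048333
  W ⇒ negate
Point 2:
  φ: 33.94′ = 0.565667°; total 9.5656667
  N ⇒ keep positive
  Longitude: 49.14′ = 0.819000°; total 174.8190000
  E ⇒ keep positive
Point 3:
  Latitude: 0 + 48.764/60 = 0.8127333
  N ⇒ keep positive
  Lon: 0 + 51.44/60 = 0.8573333
  E ⇒ keep positive
Point 4:
  φ: 57.01′ = 0.950167°; total 80.9501667
  S → negative
  Lon: 49 + 45.143/60 = 49.7523833
  W → negative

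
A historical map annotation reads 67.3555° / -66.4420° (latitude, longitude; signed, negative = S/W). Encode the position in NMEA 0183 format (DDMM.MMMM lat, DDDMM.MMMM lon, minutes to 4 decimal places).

6721.3300,N / 06626.5200,W

Latitude: minutes = (67.355500 − 67) × 60 = 21.330000
Longitude is negative → W; |value| = 66.442000
Lon: fractional part 0.442000 → 26.520000 minutes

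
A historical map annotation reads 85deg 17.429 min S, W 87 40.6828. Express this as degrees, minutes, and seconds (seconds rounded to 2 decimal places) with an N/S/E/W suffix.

Latitude: 17.42900′ → 17′ and 0.42900 × 60 = 25.7400″
λ: 40.68280′ → 40′ and 0.68280 × 60 = 40.9680″

85°17′25.74″ S, 87°40′40.97″ W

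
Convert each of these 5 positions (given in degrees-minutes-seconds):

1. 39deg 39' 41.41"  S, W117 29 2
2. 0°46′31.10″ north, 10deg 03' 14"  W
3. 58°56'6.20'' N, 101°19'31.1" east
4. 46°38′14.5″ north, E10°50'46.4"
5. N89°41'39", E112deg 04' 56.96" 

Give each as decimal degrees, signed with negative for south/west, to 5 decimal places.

Point 1:
  Latitude: 39′ + 41.41″ = 39.69017′; 39 + 39.69017/60 = 39.661503
  S ⇒ negate
  λ: 117° + 29/60 + 2/3600 = 117 + 0.483333 + 0.000556 = 117.483889
  W → negative
Point 2:
  φ: 0 + 46/60 + 31.1/3600 = 0.775306
  N ⇒ keep positive
  Lon: 10° + 3/60 + 14/3600 = 10 + 0.050000 + 0.003889 = 10.053889
  hemisphere W, so the sign is −
Point 3:
  Latitude: 58° + 56/60 + 6.2/3600 = 58 + 0.933333 + 0.001722 = 58.935056
  N ⇒ keep positive
  λ: 101 + 19/60 + 31.1/3600 = 101.325306
  E → positive
Point 4:
  φ: 38′ + 14.5″ = 38.24167′; 46 + 38.24167/60 = 46.637361
  N → positive
  Lon: 50′ + 46.4″ = 50.77333′; 10 + 50.77333/60 = 10.846222
  E ⇒ keep positive
Point 5:
  φ: 89° + 41/60 + 39/3600 = 89 + 0.683333 + 0.010833 = 89.694167
  N ⇒ keep positive
  λ: 112 + 4/60 + 56.96/3600 = 112.082489
  E → positive

1. -39.66150, -117.48389
2. 0.77531, -10.05389
3. 58.93506, 101.32531
4. 46.63736, 10.84622
5. 89.69417, 112.08249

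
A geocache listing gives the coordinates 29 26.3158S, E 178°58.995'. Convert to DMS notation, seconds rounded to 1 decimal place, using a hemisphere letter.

29°26′18.9″ S, 178°58′59.7″ E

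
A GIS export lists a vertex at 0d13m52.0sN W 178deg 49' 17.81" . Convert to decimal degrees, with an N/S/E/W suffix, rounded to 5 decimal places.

0.23111° N, 178.82161° W

φ: 13′ + 52″ = 13.86667′; 0 + 13.86667/60 = 0.231111
Longitude: 178° + 49/60 + 17.81/3600 = 178 + 0.816667 + 0.004947 = 178.821614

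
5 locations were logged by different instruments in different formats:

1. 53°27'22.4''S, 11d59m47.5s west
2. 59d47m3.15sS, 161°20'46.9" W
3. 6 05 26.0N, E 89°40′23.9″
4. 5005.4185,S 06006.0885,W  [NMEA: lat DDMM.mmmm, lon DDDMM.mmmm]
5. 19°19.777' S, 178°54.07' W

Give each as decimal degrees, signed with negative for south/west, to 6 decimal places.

1. -53.456222, -11.996528
2. -59.784208, -161.346361
3. 6.090556, 89.673306
4. -50.090308, -60.101475
5. -19.329617, -178.901167

Point 1:
  φ: 27′ + 22.4″ = 27.37333′; 53 + 27.37333/60 = 53.4562222
  S ⇒ negate
  Lon: 11 + 59/60 + 47.5/3600 = 11.9965278
  W ⇒ negate
Point 2:
  Latitude: 59 + 47/60 + 3.15/3600 = 59.7842083
  S → negative
  Longitude: 161° + 20/60 + 46.9/3600 = 161 + 0.333333 + 0.013028 = 161.3463611
  hemisphere W, so the sign is −
Point 3:
  Lat: 6 + 5/60 + 26/3600 = 6.0905556
  N ⇒ keep positive
  Longitude: 89 + 40/60 + 23.9/3600 = 89.6733056
  E ⇒ keep positive
Point 4:
  φ: split at 2 digits → 50° and 5.4185′; 50 + 5.4185/60 = 50.0903083
  hemisphere S, so the sign is −
  Lon: degrees = first 3 digits = 60, minutes = 6.0885; 60 + 6.0885/60 = 60.1014750
  hemisphere W, so the sign is −
Point 5:
  Latitude: 19.777′ = 0.329617°; total 19.3296167
  S ⇒ negate
  λ: 178 + 54.07/60 = 178.9011667
  W → negative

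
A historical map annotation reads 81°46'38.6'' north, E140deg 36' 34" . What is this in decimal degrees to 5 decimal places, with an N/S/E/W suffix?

81.77739° N, 140.60944° E

Lat: 81° + 46/60 + 38.6/3600 = 81 + 0.766667 + 0.010722 = 81.777389
λ: 140 + 36/60 + 34/3600 = 140.609444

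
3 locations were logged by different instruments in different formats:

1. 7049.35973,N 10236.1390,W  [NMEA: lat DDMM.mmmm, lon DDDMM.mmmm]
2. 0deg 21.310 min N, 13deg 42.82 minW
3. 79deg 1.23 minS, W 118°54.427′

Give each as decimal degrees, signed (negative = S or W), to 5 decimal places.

Point 1:
  Latitude: split at 2 digits → 70° and 49.35973′; 70 + 49.35973/60 = 70.822662
  N ⇒ keep positive
  Longitude: split at 3 digits → 102° and 36.139′; 102 + 36.139/60 = 102.602317
  W ⇒ negate
Point 2:
  Latitude: 21.31′ = 0.355167°; total 0.355167
  N → positive
  Lon: 13 + 42.82/60 = 13.713667
  W → negative
Point 3:
  Lat: 1.23′ = 0.020500°; total 79.020500
  S → negative
  λ: 118 + 54.427/60 = 118.907117
  W ⇒ negate

1. 70.82266, -102.60232
2. 0.35517, -13.71367
3. -79.02050, -118.90712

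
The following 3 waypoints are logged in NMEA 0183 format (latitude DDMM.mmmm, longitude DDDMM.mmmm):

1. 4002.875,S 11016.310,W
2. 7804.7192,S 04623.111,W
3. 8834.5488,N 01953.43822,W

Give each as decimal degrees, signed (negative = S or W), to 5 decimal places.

1. -40.04792, -110.27183
2. -78.07865, -46.38518
3. 88.57581, -19.89064

Point 1:
  Lat: degrees = first 2 digits = 40, minutes = 2.875; 40 + 2.875/60 = 40.047917
  hemisphere S, so the sign is −
  λ: degrees = first 3 digits = 110, minutes = 16.31; 110 + 16.31/60 = 110.271833
  W → negative
Point 2:
  φ: degrees = first 2 digits = 78, minutes = 4.7192; 78 + 4.7192/60 = 78.078653
  S → negative
  Longitude: split at 3 digits → 046° and 23.111′; 46 + 23.111/60 = 46.385183
  hemisphere W, so the sign is −
Point 3:
  φ: degrees = first 2 digits = 88, minutes = 34.5488; 88 + 34.5488/60 = 88.575813
  N → positive
  Lon: split at 3 digits → 019° and 53.43822′; 19 + 53.43822/60 = 19.890637
  hemisphere W, so the sign is −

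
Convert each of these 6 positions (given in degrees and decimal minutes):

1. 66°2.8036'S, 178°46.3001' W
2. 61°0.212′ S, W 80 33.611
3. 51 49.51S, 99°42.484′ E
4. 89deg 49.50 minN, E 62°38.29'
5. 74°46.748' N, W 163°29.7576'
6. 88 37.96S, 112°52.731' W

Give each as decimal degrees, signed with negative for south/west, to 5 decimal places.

Point 1:
  φ: 2.8036′ = 0.046727°; total 66.046727
  S → negative
  Lon: 46.3001′ = 0.771668°; total 178.771668
  W ⇒ negate
Point 2:
  Latitude: 61 + 0.212/60 = 61.003533
  S → negative
  Longitude: 33.611′ = 0.560183°; total 80.560183
  W ⇒ negate
Point 3:
  Lat: 51 + 49.51/60 = 51.825167
  S ⇒ negate
  Longitude: 99 + 42.484/60 = 99.708067
  E ⇒ keep positive
Point 4:
  φ: 89 + 49.5/60 = 89.825000
  N ⇒ keep positive
  Lon: 62 + 38.29/60 = 62.638167
  E ⇒ keep positive
Point 5:
  φ: 74 + 46.748/60 = 74.779133
  N → positive
  Lon: 29.7576′ = 0.495960°; total 163.495960
  hemisphere W, so the sign is −
Point 6:
  φ: 37.96′ = 0.632667°; total 88.632667
  S ⇒ negate
  λ: 112 + 52.731/60 = 112.878850
  W → negative

1. -66.04673, -178.77167
2. -61.00353, -80.56018
3. -51.82517, 99.70807
4. 89.82500, 62.63817
5. 74.77913, -163.49596
6. -88.63267, -112.87885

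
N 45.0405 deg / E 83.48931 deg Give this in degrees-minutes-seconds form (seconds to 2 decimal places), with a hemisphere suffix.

φ: whole degrees 45; 2.43000′ → 2′ and 25.8000″
λ: 0.489310° → 29.35860′; 0.35860 × 60 = 21.5160″

45°02′25.80″ N, 83°29′21.52″ E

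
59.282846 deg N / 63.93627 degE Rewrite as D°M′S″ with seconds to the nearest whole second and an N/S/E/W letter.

59°16′58″ N, 63°56′11″ E

Lat: 0.282846° → 16.97076′; 0.97076 × 60 = 58.25″
Lon: whole degrees 63; 56.17620′ → 56′ and 10.57″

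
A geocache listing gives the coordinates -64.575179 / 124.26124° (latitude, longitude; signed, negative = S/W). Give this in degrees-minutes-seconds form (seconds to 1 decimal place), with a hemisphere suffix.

Latitude is negative → S; |value| = 64.575179
Lat: 0.575179° → 34.51074′; 0.51074 × 60 = 30.644″
λ: whole degrees 124; 15.67440′ → 15′ and 40.464″

64°34′30.6″ S, 124°15′40.5″ E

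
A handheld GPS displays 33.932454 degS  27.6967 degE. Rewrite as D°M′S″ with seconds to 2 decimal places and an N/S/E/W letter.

33°55′56.83″ S, 27°41′48.12″ E

Lat: 0.932454° → 55.94724′; 0.94724 × 60 = 56.8344″
Longitude: 0.696700 × 60 = 41.80200′ → 41′, remainder × 60 = 48.1200″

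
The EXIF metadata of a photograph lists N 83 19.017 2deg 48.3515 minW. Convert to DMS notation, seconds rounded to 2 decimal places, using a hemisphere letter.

Latitude: fractional minutes 0.01700 × 60 = 1.0200″
λ: 48.35150′ → 48′ and 0.35150 × 60 = 21.0900″

83°19′1.02″ N, 2°48′21.09″ W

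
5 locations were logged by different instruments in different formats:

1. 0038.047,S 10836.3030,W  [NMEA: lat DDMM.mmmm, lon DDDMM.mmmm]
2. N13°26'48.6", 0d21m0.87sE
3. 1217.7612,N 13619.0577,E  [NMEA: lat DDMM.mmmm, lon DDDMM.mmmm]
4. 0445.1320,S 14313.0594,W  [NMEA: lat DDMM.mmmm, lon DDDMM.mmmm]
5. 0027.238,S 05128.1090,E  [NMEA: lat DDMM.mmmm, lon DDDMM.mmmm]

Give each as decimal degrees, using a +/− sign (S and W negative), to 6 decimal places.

Point 1:
  Latitude: split at 2 digits → 00° and 38.047′; 0 + 38.047/60 = 0.6341167
  S → negative
  λ: degrees = first 3 digits = 108, minutes = 36.303; 108 + 36.303/60 = 108.6050500
  hemisphere W, so the sign is −
Point 2:
  φ: 13 + 26/60 + 48.6/3600 = 13.4468333
  N ⇒ keep positive
  λ: 0° + 21/60 + 0.87/3600 = 0 + 0.350000 + 0.000242 = 0.3502417
  E ⇒ keep positive
Point 3:
  Lat: degrees = first 2 digits = 12, minutes = 17.7612; 12 + 17.7612/60 = 12.2960200
  N ⇒ keep positive
  λ: degrees = first 3 digits = 136, minutes = 19.0577; 136 + 19.0577/60 = 136.3176283
  E → positive
Point 4:
  Lat: degrees = first 2 digits = 4, minutes = 45.132; 4 + 45.132/60 = 4.7522000
  S ⇒ negate
  Lon: split at 3 digits → 143° and 13.0594′; 143 + 13.0594/60 = 143.2176567
  W ⇒ negate
Point 5:
  Lat: degrees = first 2 digits = 0, minutes = 27.238; 0 + 27.238/60 = 0.4539667
  S ⇒ negate
  λ: split at 3 digits → 051° and 28.109′; 51 + 28.109/60 = 51.4684833
  E ⇒ keep positive

1. -0.634117, -108.605050
2. 13.446833, 0.350242
3. 12.296020, 136.317628
4. -4.752200, -143.217657
5. -0.453967, 51.468483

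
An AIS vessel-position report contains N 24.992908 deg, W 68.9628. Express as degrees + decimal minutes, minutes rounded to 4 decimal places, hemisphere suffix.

24° 59.5745′ N, 68° 57.7680′ W

Lat: 24° + 0.992908 × 60 = 24° 59.574480′
Longitude: minutes = (68.962800 − 68) × 60 = 57.768000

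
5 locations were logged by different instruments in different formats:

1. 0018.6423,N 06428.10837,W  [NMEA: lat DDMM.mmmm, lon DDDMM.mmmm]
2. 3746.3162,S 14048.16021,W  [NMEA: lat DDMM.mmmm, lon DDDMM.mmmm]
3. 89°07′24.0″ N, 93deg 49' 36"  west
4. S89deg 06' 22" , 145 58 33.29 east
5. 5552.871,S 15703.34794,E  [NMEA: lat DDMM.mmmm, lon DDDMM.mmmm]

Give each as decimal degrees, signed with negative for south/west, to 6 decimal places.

1. 0.310705, -64.468473
2. -37.771937, -140.802670
3. 89.123333, -93.826667
4. -89.106111, 145.975914
5. -55.881183, 157.055799

Point 1:
  Latitude: split at 2 digits → 00° and 18.6423′; 0 + 18.6423/60 = 0.3107050
  N ⇒ keep positive
  Lon: split at 3 digits → 064° and 28.10837′; 64 + 28.10837/60 = 64.4684728
  W → negative
Point 2:
  Lat: degrees = first 2 digits = 37, minutes = 46.3162; 37 + 46.3162/60 = 37.7719367
  S → negative
  Longitude: degrees = first 3 digits = 140, minutes = 48.16021; 140 + 48.16021/60 = 140.8026702
  hemisphere W, so the sign is −
Point 3:
  φ: 89° + 7/60 + 24/3600 = 89 + 0.116667 + 0.006667 = 89.1233333
  N ⇒ keep positive
  Longitude: 93 + 49/60 + 36/3600 = 93.8266667
  W → negative
Point 4:
  Latitude: 6′ + 22″ = 6.36667′; 89 + 6.36667/60 = 89.1061111
  S ⇒ negate
  Longitude: 58′ + 33.29″ = 58.55483′; 145 + 58.55483/60 = 145.9759139
  E ⇒ keep positive
Point 5:
  Lat: split at 2 digits → 55° and 52.871′; 55 + 52.871/60 = 55.8811833
  S → negative
  Longitude: split at 3 digits → 157° and 3.34794′; 157 + 3.34794/60 = 157.0557990
  E ⇒ keep positive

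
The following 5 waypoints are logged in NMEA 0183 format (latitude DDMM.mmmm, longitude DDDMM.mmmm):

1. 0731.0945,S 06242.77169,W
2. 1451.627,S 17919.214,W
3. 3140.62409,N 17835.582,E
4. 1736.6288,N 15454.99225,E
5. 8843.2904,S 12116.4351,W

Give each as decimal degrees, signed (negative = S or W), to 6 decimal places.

Point 1:
  Lat: degrees = first 2 digits = 7, minutes = 31.0945; 7 + 31.0945/60 = 7.5182417
  S ⇒ negate
  λ: degrees = first 3 digits = 62, minutes = 42.77169; 62 + 42.77169/60 = 62.7128615
  W ⇒ negate
Point 2:
  Latitude: split at 2 digits → 14° and 51.627′; 14 + 51.627/60 = 14.8604500
  hemisphere S, so the sign is −
  Lon: split at 3 digits → 179° and 19.214′; 179 + 19.214/60 = 179.3202333
  W → negative
Point 3:
  Latitude: degrees = first 2 digits = 31, minutes = 40.62409; 31 + 40.62409/60 = 31.6770682
  N ⇒ keep positive
  Longitude: degrees = first 3 digits = 178, minutes = 35.582; 178 + 35.582/60 = 178.5930333
  E ⇒ keep positive
Point 4:
  Latitude: degrees = first 2 digits = 17, minutes = 36.6288; 17 + 36.6288/60 = 17.6104800
  N ⇒ keep positive
  Lon: degrees = first 3 digits = 154, minutes = 54.99225; 154 + 54.99225/60 = 154.9165375
  E → positive
Point 5:
  Lat: degrees = first 2 digits = 88, minutes = 43.2904; 88 + 43.2904/60 = 88.7215067
  S → negative
  Lon: degrees = first 3 digits = 121, minutes = 16.4351; 121 + 16.4351/60 = 121.2739183
  W ⇒ negate

1. -7.518242, -62.712862
2. -14.860450, -179.320233
3. 31.677068, 178.593033
4. 17.610480, 154.916538
5. -88.721507, -121.273918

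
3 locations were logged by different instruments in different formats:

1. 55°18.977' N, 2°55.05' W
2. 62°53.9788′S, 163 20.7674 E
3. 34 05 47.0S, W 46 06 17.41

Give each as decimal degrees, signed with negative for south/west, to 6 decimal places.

1. 55.316283, -2.917500
2. -62.899647, 163.346123
3. -34.096389, -46.104836

Point 1:
  Lat: 18.977′ = 0.316283°; total 55.3162833
  N ⇒ keep positive
  Longitude: 55.05′ = 0.917500°; total 2.9175000
  W ⇒ negate
Point 2:
  Lat: 53.9788′ = 0.899647°; total 62.8996467
  S ⇒ negate
  Longitude: 163 + 20.7674/60 = 163.3461233
  E ⇒ keep positive
Point 3:
  Latitude: 5′ + 47″ = 5.78333′; 34 + 5.78333/60 = 34.0963889
  S → negative
  λ: 46° + 6/60 + 17.41/3600 = 46 + 0.100000 + 0.004836 = 46.1048361
  W ⇒ negate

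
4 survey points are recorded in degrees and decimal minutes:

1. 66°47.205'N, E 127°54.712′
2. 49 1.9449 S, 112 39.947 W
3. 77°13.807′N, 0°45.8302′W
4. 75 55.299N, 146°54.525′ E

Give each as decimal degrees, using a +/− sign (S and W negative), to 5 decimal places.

1. 66.78675, 127.91187
2. -49.03242, -112.66578
3. 77.23012, -0.76384
4. 75.92165, 146.90875

Point 1:
  Latitude: 47.205′ = 0.786750°; total 66.786750
  N → positive
  Longitude: 54.712′ = 0.911867°; total 127.911867
  E → positive
Point 2:
  Lat: 49 + 1.9449/60 = 49.032415
  S ⇒ negate
  Longitude: 39.947′ = 0.665783°; total 112.665783
  hemisphere W, so the sign is −
Point 3:
  Lat: 13.807′ = 0.230117°; total 77.230117
  N ⇒ keep positive
  Longitude: 45.8302′ = 0.763837°; total 0.763837
  W ⇒ negate
Point 4:
  Lat: 75 + 55.299/60 = 75.921650
  N ⇒ keep positive
  Longitude: 146 + 54.525/60 = 146.908750
  E ⇒ keep positive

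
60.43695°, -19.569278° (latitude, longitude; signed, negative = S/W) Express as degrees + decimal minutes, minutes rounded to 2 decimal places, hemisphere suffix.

Latitude: fractional part 0.436950 → 26.2170 minutes
Longitude is negative → W; |value| = 19.569278
Lon: fractional part 0.569278 → 34.1567 minutes

60° 26.22′ N, 19° 34.16′ W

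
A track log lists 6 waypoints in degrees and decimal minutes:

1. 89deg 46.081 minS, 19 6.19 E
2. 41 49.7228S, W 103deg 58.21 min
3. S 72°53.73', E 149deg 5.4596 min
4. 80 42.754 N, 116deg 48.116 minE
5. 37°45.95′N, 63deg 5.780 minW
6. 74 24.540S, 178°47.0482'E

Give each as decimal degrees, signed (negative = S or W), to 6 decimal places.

1. -89.768017, 19.103167
2. -41.828713, -103.970167
3. -72.895500, 149.090993
4. 80.712567, 116.801933
5. 37.765833, -63.096333
6. -74.409000, 178.784137

Point 1:
  Lat: 89 + 46.081/60 = 89.7680167
  S ⇒ negate
  λ: 19 + 6.19/60 = 19.1031667
  E ⇒ keep positive
Point 2:
  Latitude: 49.7228′ = 0.828713°; total 41.8287133
  S → negative
  λ: 103 + 58.21/60 = 103.9701667
  hemisphere W, so the sign is −
Point 3:
  φ: 53.73′ = 0.895500°; total 72.8955000
  hemisphere S, so the sign is −
  λ: 5.4596′ = 0.090993°; total 149.0909933
  E ⇒ keep positive
Point 4:
  φ: 42.754′ = 0.712567°; total 80.7125667
  N ⇒ keep positive
  Longitude: 116 + 48.116/60 = 116.8019333
  E ⇒ keep positive
Point 5:
  φ: 45.95′ = 0.765833°; total 37.7658333
  N → positive
  λ: 63 + 5.78/60 = 63.0963333
  W → negative
Point 6:
  Latitude: 74 + 24.54/60 = 74.4090000
  S → negative
  λ: 178 + 47.0482/60 = 178.7841367
  E ⇒ keep positive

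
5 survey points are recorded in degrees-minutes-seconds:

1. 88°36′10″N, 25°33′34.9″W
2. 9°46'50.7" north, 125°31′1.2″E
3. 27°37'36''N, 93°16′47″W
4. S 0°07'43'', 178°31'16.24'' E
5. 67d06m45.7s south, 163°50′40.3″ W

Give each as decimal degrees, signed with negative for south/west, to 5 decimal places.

Point 1:
  Latitude: 88 + 36/60 + 10/3600 = 88.602778
  N ⇒ keep positive
  Longitude: 25° + 33/60 + 34.9/3600 = 25 + 0.550000 + 0.009694 = 25.559694
  W → negative
Point 2:
  Lat: 46′ + 50.7″ = 46.84500′; 9 + 46.84500/60 = 9.780750
  N ⇒ keep positive
  λ: 125 + 31/60 + 1.2/3600 = 125.517000
  E → positive
Point 3:
  Lat: 27 + 37/60 + 36/3600 = 27.626667
  N ⇒ keep positive
  Lon: 16′ + 47″ = 16.78333′; 93 + 16.78333/60 = 93.279722
  W → negative
Point 4:
  Lat: 0 + 7/60 + 43/3600 = 0.128611
  hemisphere S, so the sign is −
  Lon: 178 + 31/60 + 16.24/3600 = 178.521178
  E → positive
Point 5:
  φ: 6′ + 45.7″ = 6.76167′; 67 + 6.76167/60 = 67.112694
  hemisphere S, so the sign is −
  λ: 163° + 50/60 + 40.3/3600 = 163 + 0.833333 + 0.011194 = 163.844528
  W → negative

1. 88.60278, -25.55969
2. 9.78075, 125.51700
3. 27.62667, -93.27972
4. -0.12861, 178.52118
5. -67.11269, -163.84453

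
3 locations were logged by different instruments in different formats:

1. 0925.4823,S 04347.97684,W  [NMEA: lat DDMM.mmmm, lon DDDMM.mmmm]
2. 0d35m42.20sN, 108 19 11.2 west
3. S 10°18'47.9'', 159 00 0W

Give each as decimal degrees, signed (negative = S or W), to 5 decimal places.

Point 1:
  Latitude: degrees = first 2 digits = 9, minutes = 25.4823; 9 + 25.4823/60 = 9.424705
  S ⇒ negate
  Longitude: split at 3 digits → 043° and 47.97684′; 43 + 47.97684/60 = 43.799614
  W ⇒ negate
Point 2:
  φ: 35′ + 42.2″ = 35.70333′; 0 + 35.70333/60 = 0.595056
  N → positive
  Longitude: 19′ + 11.2″ = 19.18667′; 108 + 19.18667/60 = 108.319778
  W ⇒ negate
Point 3:
  φ: 18′ + 47.9″ = 18.79833′; 10 + 18.79833/60 = 10.313306
  S → negative
  λ: 159° + 0/60 + 0/3600 = 159 + 0.000000 + 0.000000 = 159.000000
  W ⇒ negate

1. -9.42471, -43.79961
2. 0.59506, -108.31978
3. -10.31331, -159.00000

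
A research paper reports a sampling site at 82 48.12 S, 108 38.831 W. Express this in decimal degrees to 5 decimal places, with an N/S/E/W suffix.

82.80200° S, 108.64718° W

Lat: 48.12′ = 0.802000°; total 82.802000
λ: 38.831′ = 0.647183°; total 108.647183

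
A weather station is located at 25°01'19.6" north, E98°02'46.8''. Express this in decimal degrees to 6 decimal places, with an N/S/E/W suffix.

φ: 25° + 1/60 + 19.6/3600 = 25 + 0.016667 + 0.005444 = 25.0221111
Lon: 2′ + 46.8″ = 2.78000′; 98 + 2.78000/60 = 98.0463333

25.022111° N, 98.046333° E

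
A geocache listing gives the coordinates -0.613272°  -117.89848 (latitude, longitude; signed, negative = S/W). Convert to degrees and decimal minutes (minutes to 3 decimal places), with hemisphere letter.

0° 36.796′ S, 117° 53.909′ W

Latitude is negative → S; |value| = 0.613272
Latitude: fractional part 0.613272 → 36.79632 minutes
Longitude is negative → W; |value| = 117.898480
Longitude: 117° + 0.898480 × 60 = 117° 53.90880′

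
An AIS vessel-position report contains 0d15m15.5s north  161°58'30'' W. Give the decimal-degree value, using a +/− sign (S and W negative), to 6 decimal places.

0.254306, -161.975000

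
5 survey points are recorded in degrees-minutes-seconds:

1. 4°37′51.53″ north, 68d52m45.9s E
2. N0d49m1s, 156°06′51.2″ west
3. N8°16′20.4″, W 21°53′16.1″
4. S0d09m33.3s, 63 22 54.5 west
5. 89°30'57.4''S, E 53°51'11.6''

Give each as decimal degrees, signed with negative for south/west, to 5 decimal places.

Point 1:
  Latitude: 4° + 37/60 + 51.53/3600 = 4 + 0.616667 + 0.014314 = 4.630981
  N ⇒ keep positive
  Lon: 68° + 52/60 + 45.9/3600 = 68 + 0.866667 + 0.012750 = 68.879417
  E → positive
Point 2:
  Latitude: 49′ + 1″ = 49.01667′; 0 + 49.01667/60 = 0.816944
  N ⇒ keep positive
  Longitude: 156 + 6/60 + 51.2/3600 = 156.114222
  hemisphere W, so the sign is −
Point 3:
  φ: 8° + 16/60 + 20.4/3600 = 8 + 0.266667 + 0.005667 = 8.272333
  N ⇒ keep positive
  λ: 53′ + 16.1″ = 53.26833′; 21 + 53.26833/60 = 21.887806
  W → negative
Point 4:
  φ: 0° + 9/60 + 33.3/3600 = 0 + 0.150000 + 0.009250 = 0.159250
  S ⇒ negate
  Lon: 22′ + 54.5″ = 22.90833′; 63 + 22.90833/60 = 63.381806
  hemisphere W, so the sign is −
Point 5:
  Latitude: 89° + 30/60 + 57.4/3600 = 89 + 0.500000 + 0.015944 = 89.515944
  S ⇒ negate
  Lon: 53° + 51/60 + 11.6/3600 = 53 + 0.850000 + 0.003222 = 53.853222
  E → positive

1. 4.63098, 68.87942
2. 0.81694, -156.11422
3. 8.27233, -21.88781
4. -0.15925, -63.38181
5. -89.51594, 53.85322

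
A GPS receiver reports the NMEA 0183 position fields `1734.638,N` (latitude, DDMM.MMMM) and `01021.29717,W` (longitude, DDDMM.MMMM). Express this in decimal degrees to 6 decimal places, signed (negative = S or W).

φ: degrees = first 2 digits = 17, minutes = 34.638; 17 + 34.638/60 = 17.5773000
N → positive
Lon: split at 3 digits → 010° and 21.29717′; 10 + 21.29717/60 = 10.3549528
W → negative

17.577300, -10.354953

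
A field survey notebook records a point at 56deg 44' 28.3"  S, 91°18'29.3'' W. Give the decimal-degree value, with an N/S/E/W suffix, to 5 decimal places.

Lat: 44′ + 28.3″ = 44.47167′; 56 + 44.47167/60 = 56.741194
λ: 91° + 18/60 + 29.3/3600 = 91 + 0.300000 + 0.008139 = 91.308139

56.74119° S, 91.30814° W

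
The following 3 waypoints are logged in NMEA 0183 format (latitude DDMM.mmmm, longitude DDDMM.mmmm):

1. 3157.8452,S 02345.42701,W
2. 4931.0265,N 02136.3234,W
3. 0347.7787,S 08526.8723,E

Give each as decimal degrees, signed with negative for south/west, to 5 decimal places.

Point 1:
  Latitude: split at 2 digits → 31° and 57.8452′; 31 + 57.8452/60 = 31.964087
  hemisphere S, so the sign is −
  λ: split at 3 digits → 023° and 45.42701′; 23 + 45.42701/60 = 23.757117
  W ⇒ negate
Point 2:
  Latitude: degrees = first 2 digits = 49, minutes = 31.0265; 49 + 31.0265/60 = 49.517108
  N → positive
  Lon: split at 3 digits → 021° and 36.3234′; 21 + 36.3234/60 = 21.605390
  W → negative
Point 3:
  Lat: split at 2 digits → 03° and 47.7787′; 3 + 47.7787/60 = 3.796312
  hemisphere S, so the sign is −
  λ: degrees = first 3 digits = 85, minutes = 26.8723; 85 + 26.8723/60 = 85.447872
  E → positive

1. -31.96409, -23.75712
2. 49.51711, -21.60539
3. -3.79631, 85.44787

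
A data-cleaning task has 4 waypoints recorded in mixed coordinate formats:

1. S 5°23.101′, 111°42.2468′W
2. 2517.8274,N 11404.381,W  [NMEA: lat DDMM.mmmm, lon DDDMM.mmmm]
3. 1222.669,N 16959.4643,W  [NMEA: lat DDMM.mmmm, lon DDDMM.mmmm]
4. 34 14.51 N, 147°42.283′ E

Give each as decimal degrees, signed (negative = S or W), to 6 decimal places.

1. -5.385017, -111.704113
2. 25.297123, -114.073017
3. 12.377817, -169.991072
4. 34.241833, 147.704717

Point 1:
  Lat: 5 + 23.101/60 = 5.3850167
  S ⇒ negate
  Lon: 42.2468′ = 0.704113°; total 111.7041133
  hemisphere W, so the sign is −
Point 2:
  Latitude: degrees = first 2 digits = 25, minutes = 17.8274; 25 + 17.8274/60 = 25.2971233
  N ⇒ keep positive
  Longitude: split at 3 digits → 114° and 4.381′; 114 + 4.381/60 = 114.0730167
  W → negative
Point 3:
  φ: split at 2 digits → 12° and 22.669′; 12 + 22.669/60 = 12.3778167
  N ⇒ keep positive
  λ: split at 3 digits → 169° and 59.4643′; 169 + 59.4643/60 = 169.9910717
  hemisphere W, so the sign is −
Point 4:
  Lat: 34 + 14.51/60 = 34.2418333
  N → positive
  Lon: 147 + 42.283/60 = 147.7047167
  E → positive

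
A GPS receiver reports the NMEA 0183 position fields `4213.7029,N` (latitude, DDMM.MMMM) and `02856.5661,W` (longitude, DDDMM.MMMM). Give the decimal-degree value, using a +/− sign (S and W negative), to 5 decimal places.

42.22838, -28.94277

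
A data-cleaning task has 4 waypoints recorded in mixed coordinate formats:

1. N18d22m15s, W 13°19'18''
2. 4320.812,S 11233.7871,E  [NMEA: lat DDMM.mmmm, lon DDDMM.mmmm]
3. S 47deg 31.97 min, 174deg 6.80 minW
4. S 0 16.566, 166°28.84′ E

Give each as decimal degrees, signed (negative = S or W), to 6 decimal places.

Point 1:
  Latitude: 18 + 22/60 + 15/3600 = 18.3708333
  N ⇒ keep positive
  λ: 19′ + 18″ = 19.30000′; 13 + 19.30000/60 = 13.3216667
  W ⇒ negate
Point 2:
  Lat: degrees = first 2 digits = 43, minutes = 20.812; 43 + 20.812/60 = 43.3468667
  S ⇒ negate
  Longitude: degrees = first 3 digits = 112, minutes = 33.7871; 112 + 33.7871/60 = 112.5631183
  E → positive
Point 3:
  Latitude: 47 + 31.97/60 = 47.5328333
  S ⇒ negate
  λ: 174 + 6.8/60 = 174.1133333
  hemisphere W, so the sign is −
Point 4:
  φ: 0 + 16.566/60 = 0.2761000
  S ⇒ negate
  Longitude: 28.84′ = 0.480667°; total 166.4806667
  E → positive

1. 18.370833, -13.321667
2. -43.346867, 112.563118
3. -47.532833, -174.113333
4. -0.276100, 166.480667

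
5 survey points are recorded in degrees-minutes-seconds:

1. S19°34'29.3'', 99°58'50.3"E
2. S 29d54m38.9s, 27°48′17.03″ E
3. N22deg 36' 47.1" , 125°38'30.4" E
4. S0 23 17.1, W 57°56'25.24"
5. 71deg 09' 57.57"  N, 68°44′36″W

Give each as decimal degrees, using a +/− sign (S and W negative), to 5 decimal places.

Point 1:
  φ: 34′ + 29.3″ = 34.48833′; 19 + 34.48833/60 = 19.574806
  S ⇒ negate
  λ: 58′ + 50.3″ = 58.83833′; 99 + 58.83833/60 = 99.980639
  E ⇒ keep positive
Point 2:
  Latitude: 29 + 54/60 + 38.9/3600 = 29.910806
  S ⇒ negate
  Lon: 27 + 48/60 + 17.03/3600 = 27.804731
  E ⇒ keep positive
Point 3:
  φ: 22 + 36/60 + 47.1/3600 = 22.613083
  N ⇒ keep positive
  Longitude: 125 + 38/60 + 30.4/3600 = 125.641778
  E → positive
Point 4:
  Latitude: 0° + 23/60 + 17.1/3600 = 0 + 0.383333 + 0.004750 = 0.388083
  S → negative
  Longitude: 56′ + 25.24″ = 56.42067′; 57 + 56.42067/60 = 57.940344
  W → negative
Point 5:
  Latitude: 9′ + 57.57″ = 9.95950′; 71 + 9.95950/60 = 71.165992
  N → positive
  Longitude: 68 + 44/60 + 36/3600 = 68.743333
  W ⇒ negate

1. -19.57481, 99.98064
2. -29.91081, 27.80473
3. 22.61308, 125.64178
4. -0.38808, -57.94034
5. 71.16599, -68.74333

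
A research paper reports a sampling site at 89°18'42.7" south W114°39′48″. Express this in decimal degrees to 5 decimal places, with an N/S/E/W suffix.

φ: 18′ + 42.7″ = 18.71167′; 89 + 18.71167/60 = 89.311861
Lon: 114° + 39/60 + 48/3600 = 114 + 0.650000 + 0.013333 = 114.663333

89.31186° S, 114.66333° W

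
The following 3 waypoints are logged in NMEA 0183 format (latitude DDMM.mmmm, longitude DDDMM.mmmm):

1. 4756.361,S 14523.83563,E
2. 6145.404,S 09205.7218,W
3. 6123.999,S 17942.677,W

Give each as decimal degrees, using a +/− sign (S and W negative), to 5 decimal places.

1. -47.93935, 145.39726
2. -61.75673, -92.09536
3. -61.39998, -179.71128

Point 1:
  φ: split at 2 digits → 47° and 56.361′; 47 + 56.361/60 = 47.939350
  S ⇒ negate
  Lon: split at 3 digits → 145° and 23.83563′; 145 + 23.83563/60 = 145.397261
  E ⇒ keep positive
Point 2:
  Lat: degrees = first 2 digits = 61, minutes = 45.404; 61 + 45.404/60 = 61.756733
  S ⇒ negate
  Lon: split at 3 digits → 092° and 5.7218′; 92 + 5.7218/60 = 92.095363
  W → negative
Point 3:
  Latitude: split at 2 digits → 61° and 23.999′; 61 + 23.999/60 = 61.399983
  hemisphere S, so the sign is −
  Longitude: degrees = first 3 digits = 179, minutes = 42.677; 179 + 42.677/60 = 179.711283
  W ⇒ negate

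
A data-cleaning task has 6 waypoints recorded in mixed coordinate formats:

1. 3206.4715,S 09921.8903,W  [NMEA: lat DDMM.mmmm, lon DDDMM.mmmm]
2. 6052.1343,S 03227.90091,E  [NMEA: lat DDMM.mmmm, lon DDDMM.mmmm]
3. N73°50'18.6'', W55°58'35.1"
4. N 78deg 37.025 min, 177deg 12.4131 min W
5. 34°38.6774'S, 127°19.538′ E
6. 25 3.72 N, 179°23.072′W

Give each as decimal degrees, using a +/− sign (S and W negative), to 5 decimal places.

1. -32.10786, -99.36484
2. -60.86891, 32.46502
3. 73.83850, -55.97642
4. 78.61708, -177.20689
5. -34.64462, 127.32563
6. 25.06200, -179.38453

Point 1:
  Lat: split at 2 digits → 32° and 6.4715′; 32 + 6.4715/60 = 32.107858
  S → negative
  Lon: split at 3 digits → 099° and 21.8903′; 99 + 21.8903/60 = 99.364838
  hemisphere W, so the sign is −
Point 2:
  Latitude: split at 2 digits → 60° and 52.1343′; 60 + 52.1343/60 = 60.868905
  S ⇒ negate
  Lon: split at 3 digits → 032° and 27.90091′; 32 + 27.90091/60 = 32.465015
  E → positive
Point 3:
  Lat: 50′ + 18.6″ = 50.31000′; 73 + 50.31000/60 = 73.838500
  N → positive
  λ: 58′ + 35.1″ = 58.58500′; 55 + 58.58500/60 = 55.976417
  W → negative
Point 4:
  Latitude: 78 + 37.025/60 = 78.617083
  N ⇒ keep positive
  Lon: 12.4131′ = 0.206885°; total 177.206885
  W → negative
Point 5:
  φ: 38.6774′ = 0.644623°; total 34.644623
  S ⇒ negate
  Lon: 127 + 19.538/60 = 127.325633
  E ⇒ keep positive
Point 6:
  Lat: 3.72′ = 0.062000°; total 25.062000
  N ⇒ keep positive
  Longitude: 23.072′ = 0.384533°; total 179.384533
  W → negative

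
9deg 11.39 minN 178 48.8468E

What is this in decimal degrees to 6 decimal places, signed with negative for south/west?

9.189833, 178.814113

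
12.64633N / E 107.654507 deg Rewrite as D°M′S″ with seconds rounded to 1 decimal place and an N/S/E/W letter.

Lat: 0.646330 × 60 = 38.77980′ → 38′, remainder × 60 = 46.788″
λ: whole degrees 107; 39.27042′ → 39′ and 16.225″

12°38′46.8″ N, 107°39′16.2″ E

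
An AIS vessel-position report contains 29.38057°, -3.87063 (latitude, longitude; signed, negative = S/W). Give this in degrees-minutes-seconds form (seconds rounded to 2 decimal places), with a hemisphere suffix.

Lat: whole degrees 29; 22.83420′ → 22′ and 50.0520″
Longitude is negative → W; |value| = 3.870630
Lon: 0.870630° → 52.23780′; 0.23780 × 60 = 14.2680″

29°22′50.05″ N, 3°52′14.27″ W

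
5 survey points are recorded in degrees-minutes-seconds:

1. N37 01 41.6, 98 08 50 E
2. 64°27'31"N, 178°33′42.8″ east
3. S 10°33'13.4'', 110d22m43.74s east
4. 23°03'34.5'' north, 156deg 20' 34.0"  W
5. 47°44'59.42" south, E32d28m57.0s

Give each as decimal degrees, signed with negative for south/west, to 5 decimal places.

Point 1:
  φ: 1′ + 41.6″ = 1.69333′; 37 + 1.69333/60 = 37.028222
  N ⇒ keep positive
  λ: 98 + 8/60 + 50/3600 = 98.147222
  E ⇒ keep positive
Point 2:
  Latitude: 27′ + 31″ = 27.51667′; 64 + 27.51667/60 = 64.458611
  N → positive
  Longitude: 33′ + 42.8″ = 33.71333′; 178 + 33.71333/60 = 178.561889
  E → positive
Point 3:
  Lat: 33′ + 13.4″ = 33.22333′; 10 + 33.22333/60 = 10.553722
  hemisphere S, so the sign is −
  λ: 110 + 22/60 + 43.74/3600 = 110.378817
  E ⇒ keep positive
Point 4:
  Latitude: 3′ + 34.5″ = 3.57500′; 23 + 3.57500/60 = 23.059583
  N → positive
  Lon: 156 + 20/60 + 34/3600 = 156.342778
  hemisphere W, so the sign is −
Point 5:
  Lat: 44′ + 59.42″ = 44.99033′; 47 + 44.99033/60 = 47.749839
  S ⇒ negate
  λ: 32° + 28/60 + 57/3600 = 32 + 0.466667 + 0.015833 = 32.482500
  E ⇒ keep positive

1. 37.02822, 98.14722
2. 64.45861, 178.56189
3. -10.55372, 110.37882
4. 23.05958, -156.34278
5. -47.74984, 32.48250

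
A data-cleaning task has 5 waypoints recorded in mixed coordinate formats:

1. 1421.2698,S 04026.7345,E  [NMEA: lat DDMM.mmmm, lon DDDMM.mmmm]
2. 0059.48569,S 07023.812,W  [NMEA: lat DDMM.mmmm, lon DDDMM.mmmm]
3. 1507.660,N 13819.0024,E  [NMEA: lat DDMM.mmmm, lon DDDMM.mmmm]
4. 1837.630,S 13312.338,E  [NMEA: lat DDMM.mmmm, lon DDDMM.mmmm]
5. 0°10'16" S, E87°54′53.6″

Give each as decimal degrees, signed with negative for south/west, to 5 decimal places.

Point 1:
  Latitude: degrees = first 2 digits = 14, minutes = 21.2698; 14 + 21.2698/60 = 14.354497
  hemisphere S, so the sign is −
  λ: split at 3 digits → 040° and 26.7345′; 40 + 26.7345/60 = 40.445575
  E ⇒ keep positive
Point 2:
  Lat: split at 2 digits → 00° and 59.48569′; 0 + 59.48569/60 = 0.991428
  hemisphere S, so the sign is −
  Lon: split at 3 digits → 070° and 23.812′; 70 + 23.812/60 = 70.396867
  W → negative
Point 3:
  Lat: split at 2 digits → 15° and 7.66′; 15 + 7.66/60 = 15.127667
  N ⇒ keep positive
  Longitude: split at 3 digits → 138° and 19.0024′; 138 + 19.0024/60 = 138.316707
  E → positive
Point 4:
  Lat: split at 2 digits → 18° and 37.63′; 18 + 37.63/60 = 18.627167
  hemisphere S, so the sign is −
  Longitude: degrees = first 3 digits = 133, minutes = 12.338; 133 + 12.338/60 = 133.205633
  E ⇒ keep positive
Point 5:
  Latitude: 0° + 10/60 + 16/3600 = 0 + 0.166667 + 0.004444 = 0.171111
  S → negative
  Longitude: 54′ + 53.6″ = 54.89333′; 87 + 54.89333/60 = 87.914889
  E ⇒ keep positive

1. -14.35450, 40.44558
2. -0.99143, -70.39687
3. 15.12767, 138.31671
4. -18.62717, 133.20563
5. -0.17111, 87.91489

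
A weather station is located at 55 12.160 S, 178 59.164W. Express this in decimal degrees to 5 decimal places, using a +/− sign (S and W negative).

φ: 55 + 12.16/60 = 55.202667
S → negative
Lon: 59.164′ = 0.986067°; total 178.986067
W → negative

-55.20267, -178.98607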